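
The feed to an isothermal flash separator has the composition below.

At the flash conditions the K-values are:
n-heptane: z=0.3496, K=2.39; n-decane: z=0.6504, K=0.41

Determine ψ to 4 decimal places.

ψ = 0.1246

Material balance + equilibrium reduce to Σ zᵢ(Kᵢ−1)/(1+ψ(Kᵢ−1)) = 0.
g(0) = ΣzᵢKᵢ − 1 = 0.1022 and g(1) = 1 − Σzᵢ/Kᵢ = -0.7326, so a root lies in (0, 1).
Newton iteration, ψ⁰ = 0.33:
  ψ = 0.3300: g = -0.14338, g' = -0.6666 → ψ = 0.1149
  ψ = 0.1149: g = 0.00738, g' = -0.7628 → ψ = 0.1246
Converged at ψ = 0.1246.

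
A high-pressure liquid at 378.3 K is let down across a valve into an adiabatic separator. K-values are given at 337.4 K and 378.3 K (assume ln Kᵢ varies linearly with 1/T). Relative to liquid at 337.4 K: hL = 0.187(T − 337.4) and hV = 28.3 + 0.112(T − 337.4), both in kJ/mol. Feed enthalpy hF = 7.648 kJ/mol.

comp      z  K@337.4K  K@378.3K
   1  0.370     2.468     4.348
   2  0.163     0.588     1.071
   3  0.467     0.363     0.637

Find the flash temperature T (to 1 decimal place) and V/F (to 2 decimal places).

Adiabatic flash: solve Rachford–Rice at each trial T, then check hF = ψ·hV(T) + (1−ψ)·hL(T).
  T = 337.4 K: K = (2.468, 0.588, 0.363), RR gives ψ = 0.208, H_out = 5.877 kJ/mol
  T = 378.3 K: K = (4.348, 1.071, 0.637), RR gives ψ = 1.000, H_out = 32.881 kJ/mol
  T = 357.9 K: K = (3.332, 0.808, 0.489), RR gives ψ = 0.568, H_out = 19.024 kJ/mol
  T = 347.6 K: K = (2.878, 0.692, 0.423), RR gives ψ = 0.385, H_out = 12.500 kJ/mol
  T = 342.5 K: K = (2.668, 0.639, 0.392), RR gives ψ = 0.298, H_out = 9.261 kJ/mol
  T = 339.9 K: K = (2.565, 0.612, 0.377), RR gives ψ = 0.252, H_out = 7.561 kJ/mol
  T = 341.2 K: K = (2.616, 0.625, 0.385), RR gives ψ = 0.275, H_out = 8.416 kJ/mol
Linear interpolation between T = 339.9 (H_out = 7.561) and T = 341.2 (H_out = 8.416) on hF = 7.648 gives T ≈ 340.0 K, at which ψ = 0.25.

T = 340.0 K, V/F = 0.25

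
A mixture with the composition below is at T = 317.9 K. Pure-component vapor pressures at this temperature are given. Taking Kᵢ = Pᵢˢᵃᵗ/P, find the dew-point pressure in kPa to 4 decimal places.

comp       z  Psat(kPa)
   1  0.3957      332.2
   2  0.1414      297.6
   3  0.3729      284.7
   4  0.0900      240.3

Pdew = 298.4526 kPa

At the dew point ψ → 1, so Σzᵢ/Kᵢ = 1 with Kᵢ = Pᵢˢᵃᵗ/P ⇒ 1/P = Σzᵢ/Pᵢˢᵃᵗ.
1/P = 0.3957/332.2 + 0.1414/297.6 + 0.3729/284.7 + 0.0900/240.3 = 0.0033506 ⇒ P = 298.4526 kPa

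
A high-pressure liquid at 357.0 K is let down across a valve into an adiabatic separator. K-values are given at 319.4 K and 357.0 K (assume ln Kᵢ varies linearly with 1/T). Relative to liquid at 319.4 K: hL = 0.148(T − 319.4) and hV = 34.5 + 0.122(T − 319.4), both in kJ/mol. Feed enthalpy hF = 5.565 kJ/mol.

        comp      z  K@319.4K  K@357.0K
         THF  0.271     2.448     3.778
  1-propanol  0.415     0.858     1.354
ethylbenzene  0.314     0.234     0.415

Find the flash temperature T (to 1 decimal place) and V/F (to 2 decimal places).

T = 320.5 K, V/F = 0.16

Adiabatic flash: solve Rachford–Rice at each trial T, then check hF = ψ·hV(T) + (1−ψ)·hL(T).
  T = 319.4 K: K = (2.448, 0.858, 0.234), RR gives ψ = 0.135, H_out = 4.652 kJ/mol
  T = 357.0 K: K = (3.778, 1.354, 0.415), RR gives ψ = 0.805, H_out = 32.537 kJ/mol
  T = 338.2 K: K = (3.078, 1.092, 0.317), RR gives ψ = 0.478, H_out = 19.054 kJ/mol
  T = 328.8 K: K = (2.754, 0.971, 0.273), RR gives ψ = 0.312, H_out = 12.082 kJ/mol
  T = 324.1 K: K = (2.599, 0.914, 0.253), RR gives ψ = 0.225, H_out = 8.443 kJ/mol
  T = 321.8 K: K = (2.524, 0.886, 0.244), RR gives ψ = 0.182, H_out = 6.610 kJ/mol
Linear interpolation between T = 319.4 (H_out = 4.652) and T = 321.8 (H_out = 6.610) on hF = 5.565 gives T ≈ 320.5 K, at which ψ = 0.16.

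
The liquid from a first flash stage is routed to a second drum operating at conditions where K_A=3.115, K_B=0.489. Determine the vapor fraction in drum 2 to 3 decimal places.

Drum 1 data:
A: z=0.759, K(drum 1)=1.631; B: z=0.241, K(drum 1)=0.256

V/F (drum 2) = 0.842

Drum 1:
Material balance + equilibrium reduce to Σ zᵢ(Kᵢ−1)/(1+ψ₁(Kᵢ−1)) = 0.
Check two-phase: ΣzᵢKᵢ = 1.300 > 1 and Σzᵢ/Kᵢ = 1.407 > 1, so g(0) = 0.300 > 0 and g(1) = -0.407 < 0.
Iterate (Newton) starting at ψ₁ = 0.51:
  ψ₁ = 0.510: g = 0.0734, g' = -0.519 → ψ₁ = 0.651
  ψ₁ = 0.651: g = -0.0084, g' = -0.654 → ψ₁ = 0.638
Converged at ψ₁ = 0.638.
Drum-1 compositions:
  A: x = 0.541, y = 0.883
  B: x = 0.459, y = 0.117
Drum-2 feed = drum-1 liquid: z₂ = (0.5411, 0.4589).
Drum 2:
Material balance + equilibrium reduce to Σ zᵢ(Kᵢ−1)/(1+ψ₂(Kᵢ−1)) = 0.
g(0) = ΣzᵢKᵢ − 1 = 0.910 and g(1) = 1 − Σzᵢ/Kᵢ = -0.112, so a root lies in (0, 1).
Binary case is linear: z₁(K₁−1)(1+ψ₂(K₂−1)) + z₂(K₂−1)(1+ψ₂(K₁−1)) = 0
⇒ ψ₂ = [z₁(K₁−1)+z₂(K₂−1)] / [−(K₁−1)(K₂−1)] = 0.9099/1.0808 = 0.842
  A: x = 0.195, y = 0.606
  B: x = 0.805, y = 0.394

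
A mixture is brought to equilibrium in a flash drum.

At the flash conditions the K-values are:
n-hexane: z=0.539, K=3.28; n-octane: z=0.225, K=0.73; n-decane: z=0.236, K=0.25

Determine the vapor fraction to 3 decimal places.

Newton iteration, ψ⁰ = 0.5:
  ψ = 0.500: g = 0.2208, g' = -0.974 → ψ = 0.727
  ψ = 0.727: g = -0.0022, g' = -1.064 → ψ = 0.725
Converged at ψ = 0.725.

ψ = 0.725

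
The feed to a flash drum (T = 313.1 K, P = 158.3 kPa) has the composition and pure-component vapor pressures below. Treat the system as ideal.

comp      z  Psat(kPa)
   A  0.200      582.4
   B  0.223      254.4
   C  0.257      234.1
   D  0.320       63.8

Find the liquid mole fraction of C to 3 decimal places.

Raoult's law: Kᵢ = Pᵢˢᵃᵗ/P = Pᵢˢᵃᵗ/158.3.
  K_A = 582.4/158.3 = 3.67909, K_B = 254.4/158.3 = 1.60708, K_C = 234.1/158.3 = 1.47884, K_D = 63.8/158.3 = 0.40303
Material balance + equilibrium reduce to Σ zᵢ(Kᵢ−1)/(1+V/F(Kᵢ−1)) = 0.
g(0) = ΣzᵢKᵢ − 1 = 0.603 and g(1) = 1 − Σzᵢ/Kᵢ = -0.161, so a root lies in (0, 1).
Iterate (Newton) starting at V/F = 0.5:
  V/F = 0.500: g = 0.1599, g' = -0.581 → V/F = 0.775
  V/F = 0.775: g = 0.0003, g' = -0.616 → V/F = 0.776
Converged at V/F = 0.776.
Compositions from xᵢ = zᵢ/(1+V/F(Kᵢ−1)), yᵢ = Kᵢxᵢ:
  A: x = 0.065, y = 0.239
  B: x = 0.152, y = 0.244
  C: x = 0.187, y = 0.277
  D: x = 0.596, y = 0.240

x_C = 0.187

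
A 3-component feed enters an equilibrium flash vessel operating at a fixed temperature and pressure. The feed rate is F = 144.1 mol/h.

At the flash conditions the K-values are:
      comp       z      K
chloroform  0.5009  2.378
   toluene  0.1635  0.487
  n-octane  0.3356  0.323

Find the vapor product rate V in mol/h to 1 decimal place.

V = 63.0 mol/h

Rachford–Rice: g(ψ) = Σ zᵢ(Kᵢ−1)/(1+ψ(Kᵢ−1)) = 0.
Feasibility: ΣzᵢKᵢ = 1.3792, Σzᵢ/Kᵢ = 1.5854 — both > 1, two phases present.
Newton–Raphson from ψ = 0.5:
  ψ = 0.5000: g = -0.04761, g' = -0.7628 → ψ = 0.4376
  ψ = 0.4376: g = -0.00040, g' = -0.7523 → ψ = 0.4371
Converged at ψ = 0.4371.
Then V = ψ·F = 0.4371·144.1 = 63.0 mol/h and L = F − V = 81.1 mol/h.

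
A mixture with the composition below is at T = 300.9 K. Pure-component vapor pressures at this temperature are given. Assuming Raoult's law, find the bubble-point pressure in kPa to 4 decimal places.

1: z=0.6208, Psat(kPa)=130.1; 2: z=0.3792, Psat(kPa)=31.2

At the bubble point ψ → 0, so ΣzᵢKᵢ = 1 with Kᵢ = Pᵢˢᵃᵗ/P ⇒ P = ΣzᵢPᵢˢᵃᵗ.
P = 0.6208·130.1 + 0.3792·31.2 = 92.5971 kPa

Pbub = 92.5971 kPa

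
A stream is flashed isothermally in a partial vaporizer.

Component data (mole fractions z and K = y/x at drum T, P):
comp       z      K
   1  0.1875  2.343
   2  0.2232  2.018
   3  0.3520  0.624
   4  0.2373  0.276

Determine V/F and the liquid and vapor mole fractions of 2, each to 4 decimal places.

V/F = 0.2738, x_2 = 0.1746, y_2 = 0.3522

Rachford–Rice: g(V/F) = Σ zᵢ(Kᵢ−1)/(1+V/F(Kᵢ−1)) = 0.
g(0) = ΣzᵢKᵢ − 1 = 0.1749 and g(1) = 1 − Σzᵢ/Kᵢ = -0.6145, so a root lies in (0, 1).
Newton–Raphson from V/F = 0.5:
  V/F = 0.5000: g = -0.13106, g' = -0.6037 → V/F = 0.2829
  V/F = 0.2829: g = -0.00527, g' = -0.5761 → V/F = 0.2738
Converged at V/F = 0.2738.
Compositions from xᵢ = zᵢ/(1+V/F(Kᵢ−1)), yᵢ = Kᵢxᵢ:
  1: x = 0.1371, y = 0.3212
  2: x = 0.1746, y = 0.3522
  3: x = 0.3924, y = 0.2449
  4: x = 0.2960, y = 0.0817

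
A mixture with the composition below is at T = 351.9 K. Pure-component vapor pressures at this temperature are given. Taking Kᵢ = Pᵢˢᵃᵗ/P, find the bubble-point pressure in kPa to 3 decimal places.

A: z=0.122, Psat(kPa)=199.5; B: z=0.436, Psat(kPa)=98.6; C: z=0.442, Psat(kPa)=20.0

Pbub = 76.169 kPa

At the bubble point ψ → 0, so ΣzᵢKᵢ = 1 with Kᵢ = Pᵢˢᵃᵗ/P ⇒ P = ΣzᵢPᵢˢᵃᵗ.
P = 0.122·199.5 + 0.436·98.6 + 0.442·20.0 = 76.169 kPa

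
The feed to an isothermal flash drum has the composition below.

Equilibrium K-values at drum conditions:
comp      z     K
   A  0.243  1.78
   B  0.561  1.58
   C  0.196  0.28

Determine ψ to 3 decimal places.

Let ψ = V/F and solve Σ zᵢ(Kᵢ−1)/(1+ψ(Kᵢ−1)) = 0.
Check two-phase: ΣzᵢKᵢ = 1.374 > 1 and Σzᵢ/Kᵢ = 1.192 > 1, so g(0) = 0.374 > 0 and g(1) = -0.192 < 0.
Newton iteration, ψ⁰ = 0.5:
  ψ = 0.500: g = 0.1681, g' = -0.438 → ψ = 0.884
  ψ = 0.884: g = -0.0607, g' = -0.903 → ψ = 0.816
  ψ = 0.816: g = -0.0058, g' = -0.740 → ψ = 0.809
Converged at ψ = 0.809.

ψ = 0.809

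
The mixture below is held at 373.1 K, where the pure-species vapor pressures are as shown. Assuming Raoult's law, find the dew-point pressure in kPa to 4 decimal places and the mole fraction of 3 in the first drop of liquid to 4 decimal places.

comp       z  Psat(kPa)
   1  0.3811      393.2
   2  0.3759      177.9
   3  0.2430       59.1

Pdew = 139.0069 kPa, x_3 = 0.5716

At the dew point ψ → 1, so Σzᵢ/Kᵢ = 1 with Kᵢ = Pᵢˢᵃᵗ/P ⇒ 1/P = Σzᵢ/Pᵢˢᵃᵗ.
1/P = 0.3811/393.2 + 0.3759/177.9 + 0.2430/59.1 = 0.0071939 ⇒ P = 139.0069 kPa
xᵢ = zᵢP/Pᵢˢᵃᵗ ⇒ x_3 = 0.2430·139.0069/59.1 = 0.5716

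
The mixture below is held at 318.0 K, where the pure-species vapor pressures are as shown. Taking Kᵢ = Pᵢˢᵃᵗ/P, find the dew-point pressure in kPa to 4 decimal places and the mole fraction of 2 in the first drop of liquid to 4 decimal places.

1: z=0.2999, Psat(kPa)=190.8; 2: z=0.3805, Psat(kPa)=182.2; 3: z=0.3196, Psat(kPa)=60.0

At the dew point ψ → 1, so Σzᵢ/Kᵢ = 1 with Kᵢ = Pᵢˢᵃᵗ/P ⇒ 1/P = Σzᵢ/Pᵢˢᵃᵗ.
1/P = 0.2999/190.8 + 0.3805/182.2 + 0.3196/60.0 = 0.0089868 ⇒ P = 111.2739 kPa
xᵢ = zᵢP/Pᵢˢᵃᵗ ⇒ x_2 = 0.3805·111.2739/182.2 = 0.2324

Pdew = 111.2739 kPa, x_2 = 0.2324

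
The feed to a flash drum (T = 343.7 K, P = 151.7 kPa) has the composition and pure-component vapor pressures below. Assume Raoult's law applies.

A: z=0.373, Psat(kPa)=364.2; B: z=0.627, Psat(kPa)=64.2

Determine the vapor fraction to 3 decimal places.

ψ = 0.199

Raoult's law: Kᵢ = Pᵢˢᵃᵗ/P = Pᵢˢᵃᵗ/151.7.
  K_A = 364.2/151.7 = 2.40079, K_B = 64.2/151.7 = 0.42320
Iterate (Newton) starting at ψ = 0.5:
  ψ = 0.500: g = -0.2009, g' = -0.665 → ψ = 0.198
  ψ = 0.198: g = 0.0009, g' = -0.715 → ψ = 0.199
Converged at ψ = 0.199.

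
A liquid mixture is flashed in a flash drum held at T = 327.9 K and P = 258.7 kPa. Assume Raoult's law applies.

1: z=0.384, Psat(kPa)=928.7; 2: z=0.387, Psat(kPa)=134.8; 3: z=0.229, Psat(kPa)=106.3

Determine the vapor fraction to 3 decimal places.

ψ = 0.498

Raoult's law: Kᵢ = Pᵢˢᵃᵗ/P = Pᵢˢᵃᵗ/258.7.
  K_1 = 928.7/258.7 = 3.58987, K_2 = 134.8/258.7 = 0.52107, K_3 = 106.3/258.7 = 0.41090
Material balance + equilibrium reduce to Σ zᵢ(Kᵢ−1)/(1+ψ(Kᵢ−1)) = 0.
Check two-phase: ΣzᵢKᵢ = 1.674 > 1 and Σzᵢ/Kᵢ = 1.407 > 1, so g(0) = 0.674 > 0 and g(1) = -0.407 < 0.
Newton–Raphson from ψ = 0.36:
  ψ = 0.360: g = 0.1195, g' = -0.947 → ψ = 0.486
  ψ = 0.486: g = 0.0096, g' = -0.812 → ψ = 0.498
Converged at ψ = 0.498.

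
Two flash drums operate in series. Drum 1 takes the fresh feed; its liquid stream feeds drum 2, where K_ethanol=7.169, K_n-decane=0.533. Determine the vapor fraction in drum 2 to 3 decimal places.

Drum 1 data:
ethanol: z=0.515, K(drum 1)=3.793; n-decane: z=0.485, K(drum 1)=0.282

V/F (drum 2) = 0.309

Drum 1:
Material balance + equilibrium reduce to Σ zᵢ(Kᵢ−1)/(1+ψ₁(Kᵢ−1)) = 0.
g(0) = ΣzᵢKᵢ − 1 = 1.090 and g(1) = 1 − Σzᵢ/Kᵢ = -0.856, so a root lies in (0, 1).
Newton iteration, ψ₁⁰ = 0.5:
  ψ₁ = 0.500: g = 0.0569, g' = -1.308 → ψ₁ = 0.544
Converged at ψ₁ = 0.544.
Drum-1 compositions:
  ethanol: x = 0.205, y = 0.776
  n-decane: x = 0.795, y = 0.224
Drum-2 feed = drum-1 liquid: z₂ = (0.2045, 0.7955).
Drum 2:
Binary case is linear: z₁(K₁−1)(1+ψ₂(K₂−1)) + z₂(K₂−1)(1+ψ₂(K₁−1)) = 0
⇒ ψ₂ = [z₁(K₁−1)+z₂(K₂−1)] / [−(K₁−1)(K₂−1)] = 0.8901/2.8809 = 0.309
  ethanol: x = 0.070, y = 0.505
  n-decane: x = 0.930, y = 0.495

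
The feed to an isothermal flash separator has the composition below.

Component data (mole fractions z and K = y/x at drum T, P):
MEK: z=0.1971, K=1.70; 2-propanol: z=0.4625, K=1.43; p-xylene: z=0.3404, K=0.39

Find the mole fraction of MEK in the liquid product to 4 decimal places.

Newton iteration, V/F⁰ = 0.5:
  V/F = 0.5000: g = -0.03289, g' = -0.3731 → V/F = 0.4119
  V/F = 0.4119: g = -0.00127, g' = -0.3458 → V/F = 0.4082
Converged at V/F = 0.4082.
Compositions from xᵢ = zᵢ/(1+V/F(Kᵢ−1)), yᵢ = Kᵢxᵢ:
  MEK: x = 0.1533, y = 0.2606
  2-propanol: x = 0.3934, y = 0.5626
  p-xylene: x = 0.4533, y = 0.1768

x_MEK = 0.1533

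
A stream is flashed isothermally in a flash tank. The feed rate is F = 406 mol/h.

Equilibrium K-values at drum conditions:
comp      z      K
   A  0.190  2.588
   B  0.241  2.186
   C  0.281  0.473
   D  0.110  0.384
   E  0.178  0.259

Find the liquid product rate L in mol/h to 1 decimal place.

Material balance + equilibrium reduce to Σ zᵢ(Kᵢ−1)/(1+ψ(Kᵢ−1)) = 0.
g(0) = ΣzᵢKᵢ − 1 = 0.240 and g(1) = 1 − Σzᵢ/Kᵢ = -0.751, so a root lies in (0, 1).
Newton iteration, ψ⁰ = 0.63:
  ψ = 0.630: g = -0.2654, g' = -0.861 → ψ = 0.322
  ψ = 0.322: g = -0.0295, g' = -0.734 → ψ = 0.282
Converged at ψ = 0.282.
Then V = ψ·F = 0.2819·406 = 114.4 mol/h and L = F − V = 291.6 mol/h.

L = 291.6 mol/h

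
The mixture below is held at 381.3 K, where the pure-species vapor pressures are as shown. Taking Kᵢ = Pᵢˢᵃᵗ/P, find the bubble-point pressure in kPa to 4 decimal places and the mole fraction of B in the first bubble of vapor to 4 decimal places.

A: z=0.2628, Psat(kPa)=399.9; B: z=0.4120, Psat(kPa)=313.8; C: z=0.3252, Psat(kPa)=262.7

At the bubble point ψ → 0, so ΣzᵢKᵢ = 1 with Kᵢ = Pᵢˢᵃᵗ/P ⇒ P = ΣzᵢPᵢˢᵃᵗ.
P = 0.2628·399.9 + 0.4120·313.8 + 0.3252·262.7 = 319.8094 kPa
yᵢ = zᵢPᵢˢᵃᵗ/P ⇒ y_B = 0.4120·313.8/319.8094 = 0.4043

Pbub = 319.8094 kPa, y_B = 0.4043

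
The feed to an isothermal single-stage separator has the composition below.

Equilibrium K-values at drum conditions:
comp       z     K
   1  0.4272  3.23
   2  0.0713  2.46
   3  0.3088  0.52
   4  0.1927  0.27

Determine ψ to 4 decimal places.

ψ = 0.6050

Material balance + equilibrium reduce to Σ zᵢ(Kᵢ−1)/(1+ψ(Kᵢ−1)) = 0.
g(0) = ΣzᵢKᵢ − 1 = 0.7679 and g(1) = 1 − Σzᵢ/Kᵢ = -0.4688, so a root lies in (0, 1).
Newton–Raphson from ψ = 0.47:
  ψ = 0.4700: g = 0.12133, g' = -0.9165 → ψ = 0.6024
  ψ = 0.6024: g = 0.00234, g' = -0.8979 → ψ = 0.6050
Converged at ψ = 0.6050.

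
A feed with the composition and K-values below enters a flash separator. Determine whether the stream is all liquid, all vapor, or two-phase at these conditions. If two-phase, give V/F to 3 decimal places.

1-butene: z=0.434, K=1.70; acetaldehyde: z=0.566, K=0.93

ΣzᵢKᵢ = 1.264; Σzᵢ/Kᵢ = 0.864.
Since Σzᵢ/Kᵢ < 1 the mixture is above its dew point — single vapor phase.

all vapor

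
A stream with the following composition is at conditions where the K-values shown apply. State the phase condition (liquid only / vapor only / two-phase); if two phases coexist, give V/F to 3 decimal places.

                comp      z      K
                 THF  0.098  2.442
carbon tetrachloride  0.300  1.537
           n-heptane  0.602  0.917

vapor only

ΣzᵢKᵢ = 1.252; Σzᵢ/Kᵢ = 0.892.
Since Σzᵢ/Kᵢ < 1 the mixture is above its dew point — single vapor phase.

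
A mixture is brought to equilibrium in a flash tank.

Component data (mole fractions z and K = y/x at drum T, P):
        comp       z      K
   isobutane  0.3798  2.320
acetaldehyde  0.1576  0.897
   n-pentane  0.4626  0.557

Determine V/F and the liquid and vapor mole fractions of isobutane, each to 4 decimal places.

V/F = 0.5560, x_isobutane = 0.2190, y_isobutane = 0.5082

Iterate (Newton) starting at V/F = 0.5:
  V/F = 0.5000: g = 0.02166, g' = -0.3918 → V/F = 0.5553
  V/F = 0.5553: g = 0.00029, g' = -0.3819 → V/F = 0.5560
Converged at V/F = 0.5560.
Compositions from xᵢ = zᵢ/(1+V/F(Kᵢ−1)), yᵢ = Kᵢxᵢ:
  isobutane: x = 0.2190, y = 0.5082
  acetaldehyde: x = 0.1672, y = 0.1500
  n-pentane: x = 0.6138, y = 0.3419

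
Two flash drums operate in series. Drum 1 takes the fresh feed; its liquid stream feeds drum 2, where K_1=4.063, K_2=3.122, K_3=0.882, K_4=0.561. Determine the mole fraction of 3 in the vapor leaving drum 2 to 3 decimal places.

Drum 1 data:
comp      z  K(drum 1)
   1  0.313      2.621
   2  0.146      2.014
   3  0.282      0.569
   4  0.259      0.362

Drum 1:
Rachford–Rice: g(ψ₁) = Σ zᵢ(Kᵢ−1)/(1+ψ₁(Kᵢ−1)) = 0.
Feasibility: ΣzᵢKᵢ = 1.369, Σzᵢ/Kᵢ = 1.403 — both > 1, two phases present.
Iterate (Newton) starting at ψ₁ = 0.5:
  ψ₁ = 0.500: g = -0.0191, g' = -0.629 → ψ₁ = 0.470
Converged at ψ₁ = 0.470.
Drum-1 compositions:
  1: x = 0.178, y = 0.466
  2: x = 0.099, y = 0.199
  3: x = 0.354, y = 0.201
  4: x = 0.370, y = 0.134
Drum-2 feed = drum-1 liquid: z₂ = (0.1777, 0.0989, 0.3536, 0.3698).
Drum 2:
Let ψ₂ = V/F and solve Σ zᵢ(Kᵢ−1)/(1+ψ₂(Kᵢ−1)) = 0.
Feasibility: ΣzᵢKᵢ = 1.550, Σzᵢ/Kᵢ = 1.136 — both > 1, two phases present.
Newton iteration, ψ₂⁰ = 0.5:
  ψ₂ = 0.500: g = 0.0645, g' = -0.488 → ψ₂ = 0.632
  ψ₂ = 0.632: g = 0.0052, g' = -0.417 → ψ₂ = 0.645
Converged at ψ₂ = 0.645.
  1: x = 0.060, y = 0.243
  2: x = 0.042, y = 0.130
  3: x = 0.383, y = 0.338
  4: x = 0.516, y = 0.289

y_3 (drum 2) = 0.338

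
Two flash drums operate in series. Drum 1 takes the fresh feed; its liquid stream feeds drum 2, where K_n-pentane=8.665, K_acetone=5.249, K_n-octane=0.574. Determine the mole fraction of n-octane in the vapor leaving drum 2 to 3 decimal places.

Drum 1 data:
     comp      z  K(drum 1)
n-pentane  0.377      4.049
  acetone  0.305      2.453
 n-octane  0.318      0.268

y_n-octane (drum 2) = 0.532

Drum 1:
Let ψ₁ = V/F and solve Σ zᵢ(Kᵢ−1)/(1+ψ₁(Kᵢ−1)) = 0.
Feasibility: ΣzᵢKᵢ = 2.360, Σzᵢ/Kᵢ = 1.404 — both > 1, two phases present.
Newton iteration, ψ₁⁰ = 0.58:
  ψ₁ = 0.580: g = 0.2512, g' = -1.161 → ψ₁ = 0.796
  ψ₁ = 0.796: g = -0.0172, g' = -1.416 → ψ₁ = 0.784
Converged at ψ₁ = 0.784.
Drum-1 compositions:
  n-pentane: x = 0.111, y = 0.450
  acetone: x = 0.143, y = 0.350
  n-octane: x = 0.746, y = 0.200
Drum-2 feed = drum-1 liquid: z₂ = (0.1112, 0.1426, 0.7462).
Drum 2:
Let ψ₂ = V/F and solve Σ zᵢ(Kᵢ−1)/(1+ψ₂(Kᵢ−1)) = 0.
Check two-phase: ΣzᵢKᵢ = 2.140 > 1 and Σzᵢ/Kᵢ = 1.340 > 1, so g(0) = 1.140 > 0 and g(1) = -0.340 < 0.
Newton iteration, ψ₂⁰ = 0.5:
  ψ₂ = 0.500: g = -0.0336, g' = -0.762 → ψ₂ = 0.456
  ψ₂ = 0.456: g = 0.0014, g' = -0.830 → ψ₂ = 0.458
Converged at ψ₂ = 0.458.
  n-pentane: x = 0.025, y = 0.214
  acetone: x = 0.048, y = 0.254
  n-octane: x = 0.927, y = 0.532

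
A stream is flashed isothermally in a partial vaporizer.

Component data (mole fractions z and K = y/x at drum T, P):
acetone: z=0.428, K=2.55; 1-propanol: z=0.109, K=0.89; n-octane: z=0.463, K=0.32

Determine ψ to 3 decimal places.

ψ = 0.356

Iterate (Newton) starting at ψ = 0.5:
  ψ = 0.500: g = -0.1160, g' = -0.819 → ψ = 0.358
  ψ = 0.358: g = -0.0023, g' = -0.801 → ψ = 0.356
Converged at ψ = 0.356.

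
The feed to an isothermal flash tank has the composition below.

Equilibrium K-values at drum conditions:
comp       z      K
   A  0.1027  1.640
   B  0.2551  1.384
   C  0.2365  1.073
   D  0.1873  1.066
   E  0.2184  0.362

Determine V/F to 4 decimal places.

V/F = 0.2984

Material balance + equilibrium reduce to Σ zᵢ(Kᵢ−1)/(1+V/F(Kᵢ−1)) = 0.
g(0) = ΣzᵢKᵢ − 1 = 0.0540 and g(1) = 1 − Σzᵢ/Kᵢ = -0.2464, so a root lies in (0, 1).
Newton–Raphson from V/F = 0.5:
  V/F = 0.5000: g = -0.04401, g' = -0.2442 → V/F = 0.3198
  V/F = 0.3198: g = -0.00427, g' = -0.2011 → V/F = 0.2985
  V/F = 0.2985: g = -0.00004, g' = -0.1976 → V/F = 0.2984
Converged at V/F = 0.2984.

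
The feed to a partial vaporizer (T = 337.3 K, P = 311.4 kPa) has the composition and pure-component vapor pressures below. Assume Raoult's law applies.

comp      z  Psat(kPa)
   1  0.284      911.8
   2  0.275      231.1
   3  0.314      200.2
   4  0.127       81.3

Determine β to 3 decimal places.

Raoult's law: Kᵢ = Pᵢˢᵃᵗ/P = Pᵢˢᵃᵗ/311.4.
  K_1 = 911.8/311.4 = 2.92807, K_2 = 231.1/311.4 = 0.74213, K_3 = 200.2/311.4 = 0.64290, K_4 = 81.3/311.4 = 0.26108
Rachford–Rice: g(β) = Σ zᵢ(Kᵢ−1)/(1+β(Kᵢ−1)) = 0.
Feasibility: ΣzᵢKᵢ = 1.271, Σzᵢ/Kᵢ = 1.442 — both > 1, two phases present.
Newton iteration, β⁰ = 0.5:
  β = 0.500: g = -0.0879, g' = -0.532 → β = 0.335
  β = 0.335: g = 0.0032, g' = -0.586 → β = 0.340
Converged at β = 0.340.

β = 0.340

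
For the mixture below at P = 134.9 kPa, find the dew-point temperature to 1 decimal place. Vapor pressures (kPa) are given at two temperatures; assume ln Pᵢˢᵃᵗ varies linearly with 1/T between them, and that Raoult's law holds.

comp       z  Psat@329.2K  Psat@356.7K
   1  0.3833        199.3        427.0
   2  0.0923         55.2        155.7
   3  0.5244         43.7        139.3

T = 347.5 K

Dew-point temperature: Σzᵢ·P/Pᵢˢᵃᵗ(T) = 1. Interpolate ln Pᵢˢᵃᵗ = aᵢ + bᵢ/T.
  T = 329.2 K: ΣzᵢP/Pᵢˢᵃᵗ = 2.1038
  T = 356.7 K: ΣzᵢP/Pᵢˢᵃᵗ = 0.7089
  T = 342.9 K: ΣzᵢP/Pᵢˢᵃᵗ = 1.1943
  T = 349.8 K: ΣzᵢP/Pᵢˢᵃᵗ = 0.9149
  T = 346.4 K: ΣzᵢP/Pᵢˢᵃᵗ = 1.0417
  T = 348.1 K: ΣzᵢP/Pᵢˢᵃᵗ = 0.9759
Interpolating between 346.4 K and 348.1 K gives T ≈ 347.5 K.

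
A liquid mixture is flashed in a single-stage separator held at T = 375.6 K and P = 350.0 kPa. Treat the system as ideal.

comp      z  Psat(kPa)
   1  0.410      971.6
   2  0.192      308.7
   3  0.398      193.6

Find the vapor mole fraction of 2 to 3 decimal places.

Raoult's law: Kᵢ = Pᵢˢᵃᵗ/P = Pᵢˢᵃᵗ/350.0.
  K_1 = 971.6/350.0 = 2.77600, K_2 = 308.7/350.0 = 0.88200, K_3 = 193.6/350.0 = 0.55314
Rachford–Rice: g(ψ) = Σ zᵢ(Kᵢ−1)/(1+ψ(Kᵢ−1)) = 0.
g(0) = ΣzᵢKᵢ − 1 = 0.528 and g(1) = 1 − Σzᵢ/Kᵢ = -0.085, so a root lies in (0, 1).
Newton iteration, ψ⁰ = 0.58:
  ψ = 0.580: g = 0.0943, g' = -0.462 → ψ = 0.784
  ψ = 0.784: g = 0.0055, g' = -0.417 → ψ = 0.798
Converged at ψ = 0.798.
Compositions from xᵢ = zᵢ/(1+ψ(Kᵢ−1)), yᵢ = Kᵢxᵢ:
  1: x = 0.170, y = 0.471
  2: x = 0.212, y = 0.187
  3: x = 0.618, y = 0.342

y_2 = 0.187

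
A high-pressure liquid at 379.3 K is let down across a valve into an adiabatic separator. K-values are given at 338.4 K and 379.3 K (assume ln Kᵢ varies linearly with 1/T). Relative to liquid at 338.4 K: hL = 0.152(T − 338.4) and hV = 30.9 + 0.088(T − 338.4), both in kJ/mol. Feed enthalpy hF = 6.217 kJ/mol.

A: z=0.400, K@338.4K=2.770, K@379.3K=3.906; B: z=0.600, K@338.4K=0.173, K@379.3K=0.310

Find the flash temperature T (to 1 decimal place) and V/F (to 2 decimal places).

Adiabatic flash: solve Rachford–Rice at each trial T, then check hF = ψ·hV(T) + (1−ψ)·hL(T).
  T = 338.4 K: K = (2.770, 0.173), RR gives ψ = 0.145, H_out = 4.471 kJ/mol
  T = 379.3 K: K = (3.906, 0.310), RR gives ψ = 0.373, H_out = 16.773 kJ/mol
  T = 358.9 K: K = (3.323, 0.236), RR gives ψ = 0.265, H_out = 10.958 kJ/mol
  T = 348.6 K: K = (3.041, 0.203), RR gives ψ = 0.208, H_out = 7.832 kJ/mol
  T = 343.5 K: K = (2.904, 0.187), RR gives ψ = 0.177, H_out = 6.193 kJ/mol
  T = 346.1 K: K = (2.974, 0.195), RR gives ψ = 0.193, H_out = 7.037 kJ/mol
  T = 344.8 K: K = (2.939, 0.191), RR gives ψ = 0.185, H_out = 6.618 kJ/mol
Linear interpolation between T = 343.5 (H_out = 6.193) and T = 344.8 (H_out = 6.618) on hF = 6.217 gives T ≈ 343.6 K, at which ψ = 0.18.

T = 343.6 K, V/F = 0.18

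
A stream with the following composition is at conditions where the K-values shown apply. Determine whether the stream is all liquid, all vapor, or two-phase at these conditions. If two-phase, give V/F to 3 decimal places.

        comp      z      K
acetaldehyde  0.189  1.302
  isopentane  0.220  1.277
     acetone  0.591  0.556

all liquid

ΣzᵢKᵢ = 0.856; Σzᵢ/Kᵢ = 1.380.
Since ΣzᵢKᵢ < 1 the mixture is below its bubble point — single liquid phase.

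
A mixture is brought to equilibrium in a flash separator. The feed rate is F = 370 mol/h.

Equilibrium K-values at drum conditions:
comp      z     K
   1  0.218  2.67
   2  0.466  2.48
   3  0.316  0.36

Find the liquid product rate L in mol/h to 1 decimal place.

Rachford–Rice: g(β) = Σ zᵢ(Kᵢ−1)/(1+β(Kᵢ−1)) = 0.
g(0) = ΣzᵢKᵢ − 1 = 0.852 and g(1) = 1 − Σzᵢ/Kᵢ = -0.147, so a root lies in (0, 1).
Newton–Raphson from β = 0.5:
  β = 0.500: g = 0.2974, g' = -0.798 → β = 0.873
  β = 0.873: g = -0.0091, g' = -0.959 → β = 0.863
Converged at β = 0.863.
Then V = β·F = 0.8633·370 = 319.4 mol/h and L = F − V = 50.6 mol/h.

L = 50.6 mol/h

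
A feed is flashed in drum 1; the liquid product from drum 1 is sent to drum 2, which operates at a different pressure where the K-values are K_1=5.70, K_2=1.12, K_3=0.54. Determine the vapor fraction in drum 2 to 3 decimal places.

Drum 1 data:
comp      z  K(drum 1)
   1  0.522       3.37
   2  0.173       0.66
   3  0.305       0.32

Drum 1:
Let ψ₁ = V/F and solve Σ zᵢ(Kᵢ−1)/(1+ψ₁(Kᵢ−1)) = 0.
Feasibility: ΣzᵢKᵢ = 1.971, Σzᵢ/Kᵢ = 1.370 — both > 1, two phases present.
Newton iteration, ψ₁⁰ = 0.5:
  ψ₁ = 0.500: g = 0.1811, g' = -0.967 → ψ₁ = 0.687
  ψ₁ = 0.687: g = 0.0045, g' = -0.955 → ψ₁ = 0.692
Converged at ψ₁ = 0.692.
Drum-1 compositions:
  1: x = 0.198, y = 0.666
  2: x = 0.226, y = 0.149
  3: x = 0.576, y = 0.184
Drum-2 feed = drum-1 liquid: z₂ = (0.1977, 0.2262, 0.5760).
Drum 2:
Let ψ₂ = V/F and solve Σ zᵢ(Kᵢ−1)/(1+ψ₂(Kᵢ−1)) = 0.
Check two-phase: ΣzᵢKᵢ = 1.692 > 1 and Σzᵢ/Kᵢ = 1.303 > 1, so g(0) = 0.692 > 0 and g(1) = -0.303 < 0.
Iterate (Newton) starting at ψ₂ = 0.5:
  ψ₂ = 0.500: g = -0.0411, g' = -0.598 → ψ₂ = 0.431
  ψ₂ = 0.431: g = 0.0023, g' = -0.669 → ψ₂ = 0.435
Converged at ψ₂ = 0.435.
  1: x = 0.065, y = 0.370
  2: x = 0.215, y = 0.241
  3: x = 0.720, y = 0.389

V/F (drum 2) = 0.435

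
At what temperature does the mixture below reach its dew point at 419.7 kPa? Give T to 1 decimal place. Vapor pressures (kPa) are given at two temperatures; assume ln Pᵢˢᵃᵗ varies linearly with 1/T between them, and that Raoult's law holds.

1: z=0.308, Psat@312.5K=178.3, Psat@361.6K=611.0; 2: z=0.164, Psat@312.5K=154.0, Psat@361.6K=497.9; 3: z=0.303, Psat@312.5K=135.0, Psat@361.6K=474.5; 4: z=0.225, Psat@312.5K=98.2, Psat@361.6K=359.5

T = 355.9 K

Dew-point temperature: Σzᵢ·P/Pᵢˢᵃᵗ(T) = 1. Interpolate ln Pᵢˢᵃᵗ = aᵢ + bᵢ/T.
  T = 312.5 K: ΣzᵢP/Pᵢˢᵃᵗ = 3.0756
  T = 361.6 K: ΣzᵢP/Pᵢˢᵃᵗ = 0.8805
  T = 337.1 K: ΣzᵢP/Pᵢˢᵃᵗ = 1.5700
  T = 349.4 K: ΣzᵢP/Pᵢˢᵃᵗ = 1.1625
  T = 355.5 K: ΣzᵢP/Pᵢˢᵃᵗ = 1.0093
  T = 358.6 K: ΣzᵢP/Pᵢˢᵃᵗ = 0.9411
  T = 357.1 K: ΣzᵢP/Pᵢˢᵃᵗ = 0.9733
Interpolating between 355.5 K and 357.1 K gives T ≈ 355.9 K.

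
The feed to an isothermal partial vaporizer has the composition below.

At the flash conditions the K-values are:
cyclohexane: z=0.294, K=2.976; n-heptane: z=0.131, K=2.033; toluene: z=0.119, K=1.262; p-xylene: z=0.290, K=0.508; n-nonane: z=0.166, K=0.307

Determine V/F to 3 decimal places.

Material balance + equilibrium reduce to Σ zᵢ(Kᵢ−1)/(1+V/F(Kᵢ−1)) = 0.
Check two-phase: ΣzᵢKᵢ = 1.490 > 1 and Σzᵢ/Kᵢ = 1.369 > 1, so g(0) = 0.490 > 0 and g(1) = -0.369 < 0.
Newton iteration, V/F⁰ = 0.55:
  V/F = 0.550: g = 0.0104, g' = -0.667 → V/F = 0.566
Converged at V/F = 0.566.

V/F = 0.566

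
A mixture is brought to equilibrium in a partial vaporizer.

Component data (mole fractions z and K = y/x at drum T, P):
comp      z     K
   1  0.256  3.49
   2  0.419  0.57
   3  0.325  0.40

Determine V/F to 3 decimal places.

V/F = 0.207

Material balance + equilibrium reduce to Σ zᵢ(Kᵢ−1)/(1+V/F(Kᵢ−1)) = 0.
g(0) = ΣzᵢKᵢ − 1 = 0.262 and g(1) = 1 − Σzᵢ/Kᵢ = -0.621, so a root lies in (0, 1).
Iterate (Newton) starting at V/F = 0.63:
  V/F = 0.630: g = -0.3125, g' = -0.689 → V/F = 0.176
  V/F = 0.176: g = 0.0300, g' = -1.004 → V/F = 0.206
  V/F = 0.206: g = 0.0010, g' = -0.939 → V/F = 0.207
Converged at V/F = 0.207.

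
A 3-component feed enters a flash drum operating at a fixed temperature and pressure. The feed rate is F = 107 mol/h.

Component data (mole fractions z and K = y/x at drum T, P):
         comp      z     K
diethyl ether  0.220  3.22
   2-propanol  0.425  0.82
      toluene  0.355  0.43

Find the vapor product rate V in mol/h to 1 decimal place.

V = 26.4 mol/h

Newton–Raphson from ψ = 0.5:
  ψ = 0.500: g = -0.1356, g' = -0.486 → ψ = 0.221
  ψ = 0.221: g = 0.0166, g' = -0.654 → ψ = 0.246
  ψ = 0.246: g = 0.0004, g' = -0.624 → ψ = 0.247
Converged at ψ = 0.247.
Then V = ψ·F = 0.2468·107 = 26.4 mol/h and L = F − V = 80.6 mol/h.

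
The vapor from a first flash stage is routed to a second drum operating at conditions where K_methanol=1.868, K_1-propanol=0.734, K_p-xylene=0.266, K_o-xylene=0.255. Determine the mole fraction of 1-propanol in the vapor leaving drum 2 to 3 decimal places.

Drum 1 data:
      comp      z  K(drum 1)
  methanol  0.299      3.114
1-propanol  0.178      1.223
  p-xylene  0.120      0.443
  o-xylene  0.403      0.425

Drum 1:
Material balance + equilibrium reduce to Σ zᵢ(Kᵢ−1)/(1+ψ₁(Kᵢ−1)) = 0.
Check two-phase: ΣzᵢKᵢ = 1.373 > 1 and Σzᵢ/Kᵢ = 1.461 > 1, so g(0) = 0.373 > 0 and g(1) = -0.461 < 0.
Newton–Raphson from ψ₁ = 0.59:
  ψ₁ = 0.590: g = -0.1339, g' = -0.659 → ψ₁ = 0.387
  ψ₁ = 0.387: g = 0.0010, g' = -0.693 → ψ₁ = 0.388
Converged at ψ₁ = 0.388.
Drum-1 compositions:
  methanol: x = 0.164, y = 0.511
  1-propanol: x = 0.164, y = 0.200
  p-xylene: x = 0.153, y = 0.068
  o-xylene: x = 0.519, y = 0.221
Drum-2 feed = drum-1 vapor: z₂ = (0.5113, 0.2003, 0.0678, 0.2205).
Drum 2:
Material balance + equilibrium reduce to Σ zᵢ(Kᵢ−1)/(1+ψ₂(Kᵢ−1)) = 0.
Check two-phase: ΣzᵢKᵢ = 1.176 > 1 and Σzᵢ/Kᵢ = 1.666 > 1, so g(0) = 0.176 > 0 and g(1) = -0.666 < 0.
Newton–Raphson from ψ₂ = 0.5:
  ψ₂ = 0.500: g = -0.0924, g' = -0.608 → ψ₂ = 0.348
  ψ₂ = 0.348: g = -0.0065, g' = -0.533 → ψ₂ = 0.336
Converged at ψ₂ = 0.336.
  methanol: x = 0.396, y = 0.740
  1-propanol: x = 0.220, y = 0.161
  p-xylene: x = 0.090, y = 0.024
  o-xylene: x = 0.294, y = 0.075

y_1-propanol (drum 2) = 0.161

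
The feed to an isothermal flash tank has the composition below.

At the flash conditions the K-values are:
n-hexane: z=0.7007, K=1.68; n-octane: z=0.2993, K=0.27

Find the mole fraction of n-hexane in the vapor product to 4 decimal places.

Material balance + equilibrium reduce to Σ zᵢ(Kᵢ−1)/(1+ψ(Kᵢ−1)) = 0.
Feasibility: ΣzᵢKᵢ = 1.2580, Σzᵢ/Kᵢ = 1.5256 — both > 1, two phases present.
Binary case is linear: z₁(K₁−1)(1+ψ(K₂−1)) + z₂(K₂−1)(1+ψ(K₁−1)) = 0
⇒ ψ = [z₁(K₁−1)+z₂(K₂−1)] / [−(K₁−1)(K₂−1)] = 0.25799/0.49640 = 0.5197
Compositions from xᵢ = zᵢ/(1+ψ(Kᵢ−1)), yᵢ = Kᵢxᵢ:
  n-hexane: x = 0.5177, y = 0.8698
  n-octane: x = 0.4823, y = 0.1302

y_n-hexane = 0.8698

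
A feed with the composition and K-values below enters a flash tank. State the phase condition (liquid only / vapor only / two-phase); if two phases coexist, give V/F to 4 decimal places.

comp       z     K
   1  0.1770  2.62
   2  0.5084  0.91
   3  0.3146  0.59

two-phase, V/F = 0.2960

ΣzᵢKᵢ = 1.1120; Σzᵢ/Kᵢ = 1.1595.
Both exceed 1, so a two-phase solution exists.
Let ψ = V/F and solve Σ zᵢ(Kᵢ−1)/(1+ψ(Kᵢ−1)) = 0.
Newton iteration, ψ⁰ = 0.5:
  ψ = 0.5000: g = -0.05174, g' = -0.2300 → ψ = 0.2750
  ψ = 0.2750: g = 0.00606, g' = -0.2938 → ψ = 0.2957
  ψ = 0.2957: g = 0.00009, g' = -0.2852 → ψ = 0.2960
Converged at ψ = 0.2960.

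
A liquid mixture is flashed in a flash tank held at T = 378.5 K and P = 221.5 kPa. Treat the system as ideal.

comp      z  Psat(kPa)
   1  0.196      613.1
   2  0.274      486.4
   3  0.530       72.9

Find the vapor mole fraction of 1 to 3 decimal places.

Raoult's law: Kᵢ = Pᵢˢᵃᵗ/P = Pᵢˢᵃᵗ/221.5.
  K_1 = 613.1/221.5 = 2.76795, K_2 = 486.4/221.5 = 2.19594, K_3 = 72.9/221.5 = 0.32912
Rachford–Rice: g(ψ) = Σ zᵢ(Kᵢ−1)/(1+ψ(Kᵢ−1)) = 0.
Feasibility: ΣzᵢKᵢ = 1.319, Σzᵢ/Kᵢ = 1.806 — both > 1, two phases present.
Newton–Raphson from ψ = 0.4:
  ψ = 0.400: g = -0.0614, g' = -0.835 → ψ = 0.327
Converged at ψ = 0.327.
Compositions from xᵢ = zᵢ/(1+ψ(Kᵢ−1)), yᵢ = Kᵢxᵢ:
  1: x = 0.124, y = 0.344
  2: x = 0.197, y = 0.433
  3: x = 0.679, y = 0.223

y_1 = 0.344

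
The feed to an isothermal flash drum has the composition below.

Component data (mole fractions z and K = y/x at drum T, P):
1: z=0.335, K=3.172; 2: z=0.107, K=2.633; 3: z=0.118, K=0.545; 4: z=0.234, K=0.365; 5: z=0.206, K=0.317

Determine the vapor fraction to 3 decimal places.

Material balance + equilibrium reduce to Σ zᵢ(Kᵢ−1)/(1+ψ(Kᵢ−1)) = 0.
Check two-phase: ΣzᵢKᵢ = 1.559 > 1 and Σzᵢ/Kᵢ = 1.654 > 1, so g(0) = 0.559 > 0 and g(1) = -0.654 < 0.
Newton–Raphson from ψ = 0.5:
  ψ = 0.500: g = -0.0559, g' = -0.915 → ψ = 0.439
Converged at ψ = 0.439.

ψ = 0.439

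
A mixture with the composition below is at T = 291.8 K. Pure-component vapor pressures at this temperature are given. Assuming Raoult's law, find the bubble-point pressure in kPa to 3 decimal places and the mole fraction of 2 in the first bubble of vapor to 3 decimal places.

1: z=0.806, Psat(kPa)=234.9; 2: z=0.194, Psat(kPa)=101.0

Pbub = 208.923 kPa, y_2 = 0.094

At the bubble point ψ → 0, so ΣzᵢKᵢ = 1 with Kᵢ = Pᵢˢᵃᵗ/P ⇒ P = ΣzᵢPᵢˢᵃᵗ.
P = 0.806·234.9 + 0.194·101.0 = 208.923 kPa
yᵢ = zᵢPᵢˢᵃᵗ/P ⇒ y_2 = 0.194·101.0/208.923 = 0.094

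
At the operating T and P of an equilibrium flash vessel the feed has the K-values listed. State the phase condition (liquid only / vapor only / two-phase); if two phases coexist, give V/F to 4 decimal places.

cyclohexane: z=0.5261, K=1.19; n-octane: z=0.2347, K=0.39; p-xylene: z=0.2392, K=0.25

ΣzᵢKᵢ = 0.7774; Σzᵢ/Kᵢ = 2.0007.
Since ΣzᵢKᵢ < 1 the mixture is below its bubble point — single liquid phase.

liquid only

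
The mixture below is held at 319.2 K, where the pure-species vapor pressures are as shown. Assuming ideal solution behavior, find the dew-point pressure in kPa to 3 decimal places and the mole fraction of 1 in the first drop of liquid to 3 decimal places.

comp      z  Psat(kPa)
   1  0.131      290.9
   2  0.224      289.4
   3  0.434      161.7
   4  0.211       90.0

At the dew point ψ → 1, so Σzᵢ/Kᵢ = 1 with Kᵢ = Pᵢˢᵃᵗ/P ⇒ 1/P = Σzᵢ/Pᵢˢᵃᵗ.
1/P = 0.131/290.9 + 0.224/289.4 + 0.434/161.7 + 0.211/90.0 = 0.006253 ⇒ P = 159.929 kPa
xᵢ = zᵢP/Pᵢˢᵃᵗ ⇒ x_1 = 0.131·159.929/290.9 = 0.072

Pdew = 159.929 kPa, x_1 = 0.072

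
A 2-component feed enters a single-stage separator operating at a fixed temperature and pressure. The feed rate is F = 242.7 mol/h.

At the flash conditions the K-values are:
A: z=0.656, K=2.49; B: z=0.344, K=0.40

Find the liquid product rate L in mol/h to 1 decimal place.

Let ψ = V/F and solve Σ zᵢ(Kᵢ−1)/(1+ψ(Kᵢ−1)) = 0.
Feasibility: ΣzᵢKᵢ = 1.771, Σzᵢ/Kᵢ = 1.123 — both > 1, two phases present.
Binary case is linear: z₁(K₁−1)(1+ψ(K₂−1)) + z₂(K₂−1)(1+ψ(K₁−1)) = 0
⇒ ψ = [z₁(K₁−1)+z₂(K₂−1)] / [−(K₁−1)(K₂−1)] = 0.7710/0.8940 = 0.862
Then V = ψ·F = 0.8625·242.7 = 209.3 mol/h and L = F − V = 33.4 mol/h.

L = 33.4 mol/h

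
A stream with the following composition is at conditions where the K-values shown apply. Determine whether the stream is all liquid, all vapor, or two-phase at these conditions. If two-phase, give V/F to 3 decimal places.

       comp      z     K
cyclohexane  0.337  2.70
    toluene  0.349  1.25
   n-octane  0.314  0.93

all vapor

ΣzᵢKᵢ = 1.638; Σzᵢ/Kᵢ = 0.742.
Since Σzᵢ/Kᵢ < 1 the mixture is above its dew point — single vapor phase.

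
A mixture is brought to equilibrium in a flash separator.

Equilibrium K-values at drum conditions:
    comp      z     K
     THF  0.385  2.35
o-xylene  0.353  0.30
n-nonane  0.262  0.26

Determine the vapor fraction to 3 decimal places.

Newton iteration, ψ⁰ = 0.51:
  ψ = 0.510: g = -0.3879, g' = -1.035 → ψ = 0.135
  ψ = 0.135: g = -0.0487, g' = -0.890 → ψ = 0.080
  ψ = 0.080: g = 0.0009, g' = -0.927 → ψ = 0.081
Converged at ψ = 0.081.

ψ = 0.081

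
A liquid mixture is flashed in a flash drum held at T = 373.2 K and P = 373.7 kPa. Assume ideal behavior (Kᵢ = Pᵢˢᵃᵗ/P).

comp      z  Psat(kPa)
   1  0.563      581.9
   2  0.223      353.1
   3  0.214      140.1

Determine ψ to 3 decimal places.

Raoult's law: Kᵢ = Pᵢˢᵃᵗ/P = Pᵢˢᵃᵗ/373.7.
  K_1 = 581.9/373.7 = 1.55713, K_2 = 353.1/373.7 = 0.94488, K_3 = 140.1/373.7 = 0.37490
Let ψ = V/F and solve Σ zᵢ(Kᵢ−1)/(1+ψ(Kᵢ−1)) = 0.
Check two-phase: ΣzᵢKᵢ = 1.168 > 1 and Σzᵢ/Kᵢ = 1.168 > 1, so g(0) = 0.168 > 0 and g(1) = -0.168 < 0.
Newton–Raphson from ψ = 0.5:
  ψ = 0.500: g = 0.0381, g' = -0.285 → ψ = 0.634
  ψ = 0.634: g = -0.0025, g' = -0.326 → ψ = 0.626
Converged at ψ = 0.626.

ψ = 0.626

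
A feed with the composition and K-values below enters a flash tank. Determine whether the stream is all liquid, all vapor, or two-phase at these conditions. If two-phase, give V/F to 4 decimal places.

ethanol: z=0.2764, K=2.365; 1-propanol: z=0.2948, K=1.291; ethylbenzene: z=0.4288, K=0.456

ΣzᵢKᵢ = 1.2298; Σzᵢ/Kᵢ = 1.2856.
Both exceed 1, so a two-phase solution exists.
Let ψ = V/F and solve Σ zᵢ(Kᵢ−1)/(1+ψ(Kᵢ−1)) = 0.
Newton–Raphson from ψ = 0.69:
  ψ = 0.6900: g = -0.10771, g' = -0.4791 → ψ = 0.4652
  ψ = 0.4652: g = -0.00598, g' = -0.4395 → ψ = 0.4516
Converged at ψ = 0.4516.

two-phase, V/F = 0.4516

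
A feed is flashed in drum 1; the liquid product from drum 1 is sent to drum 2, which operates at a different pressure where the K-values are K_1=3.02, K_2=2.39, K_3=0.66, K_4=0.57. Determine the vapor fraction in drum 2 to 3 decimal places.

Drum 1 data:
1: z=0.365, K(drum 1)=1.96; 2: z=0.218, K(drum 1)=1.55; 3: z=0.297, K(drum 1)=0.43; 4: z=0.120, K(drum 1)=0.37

Drum 1:
Material balance + equilibrium reduce to Σ zᵢ(Kᵢ−1)/(1+ψ₁(Kᵢ−1)) = 0.
Check two-phase: ΣzᵢKᵢ = 1.225 > 1 and Σzᵢ/Kᵢ = 1.342 > 1, so g(0) = 0.225 > 0 and g(1) = -0.342 < 0.
Newton–Raphson from ψ₁ = 0.5:
  ψ₁ = 0.500: g = -0.0163, g' = -0.484 → ψ₁ = 0.466
Converged at ψ₁ = 0.466.
Drum-1 compositions:
  1: x = 0.252, y = 0.494
  2: x = 0.174, y = 0.269
  3: x = 0.404, y = 0.174
  4: x = 0.170, y = 0.063
Drum-2 feed = drum-1 liquid: z₂ = (0.2522, 0.1735, 0.4044, 0.1699).
Drum 2:
Rachford–Rice: g(ψ₂) = Σ zᵢ(Kᵢ−1)/(1+ψ₂(Kᵢ−1)) = 0.
Feasibility: ΣzᵢKᵢ = 1.540, Σzᵢ/Kᵢ = 1.067 — both > 1, two phases present.
Newton–Raphson from ψ₂ = 0.5:
  ψ₂ = 0.500: g = 0.1370, g' = -0.490 → ψ₂ = 0.780
  ψ₂ = 0.780: g = 0.0167, g' = -0.390 → ψ₂ = 0.822
  ψ₂ = 0.822: g = 0.0001, g' = -0.384 → ψ₂ = 0.823
Converged at ψ₂ = 0.823.
  1: x = 0.095, y = 0.286
  2: x = 0.081, y = 0.193
  3: x = 0.561, y = 0.371
  4: x = 0.263, y = 0.150

V/F (drum 2) = 0.823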